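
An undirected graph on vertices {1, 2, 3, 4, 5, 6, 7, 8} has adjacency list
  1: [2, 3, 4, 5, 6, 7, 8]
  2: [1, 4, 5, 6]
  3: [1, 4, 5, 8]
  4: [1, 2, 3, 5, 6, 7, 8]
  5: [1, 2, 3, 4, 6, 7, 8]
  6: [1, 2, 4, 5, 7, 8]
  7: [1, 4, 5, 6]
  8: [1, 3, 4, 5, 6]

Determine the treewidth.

A width-4 tree decomposition is:
Bags: B1 = {1, 4, 5, 6, 7}  B2 = {1, 2, 4, 5, 6}  B3 = {1, 4, 5, 6, 8}  B4 = {1, 3, 4, 5, 8}
Tree: B1–B2, B2–B3, B3–B4
Every bag has size at most 5, so the width is 5 − 1 = 4 and tw(G) ≤ 4. On the other hand G contains the 5-clique {1, 3, 4, 5, 8}. A clique must lie in a single bag of any decomposition, so no decomposition can have width below 4. The upper and lower bounds meet at 4, so that is the treewidth.

4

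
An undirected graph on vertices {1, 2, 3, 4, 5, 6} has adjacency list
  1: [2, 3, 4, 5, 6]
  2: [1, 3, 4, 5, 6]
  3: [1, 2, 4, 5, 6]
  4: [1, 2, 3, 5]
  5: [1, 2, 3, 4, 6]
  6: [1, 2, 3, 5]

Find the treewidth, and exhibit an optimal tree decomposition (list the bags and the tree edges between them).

Treewidth 4.
Bags: B1 = {1, 2, 3, 4, 5}  B2 = {1, 2, 3, 5, 6}
Tree: B1–B2

The largest bag has 5 vertices, giving width 4; this decomposition certifies tw(G) ≤ 4. For the lower bound, the 5 vertices {1, 2, 3, 4, 5} are pairwise adjacent, and any tree decomposition puts a clique entirely inside one bag — forcing width ≥ 4. Therefore the treewidth is 4.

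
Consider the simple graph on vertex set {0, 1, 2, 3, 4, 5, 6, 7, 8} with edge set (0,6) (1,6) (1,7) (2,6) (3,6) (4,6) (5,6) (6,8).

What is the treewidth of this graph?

A width-1 tree decomposition is:
Bags: B1 = {0, 6}  B2 = {3, 6}  B3 = {4, 6}  B4 = {1, 6}  B5 = {2, 6}  B6 = {1, 7}  B7 = {6, 8}  B8 = {5, 6}
Tree: B1–B2, B2–B3, B1–B4, B2–B5, B4–B6, B1–B7, B3–B8
Each bag holds 2 vertices, so the decomposition has width 1, which upper-bounds the treewidth. Any graph with an edge has treewidth ≥ 1, and G has the edge 0–6. The upper and lower bounds meet at 1, so that is the treewidth.

1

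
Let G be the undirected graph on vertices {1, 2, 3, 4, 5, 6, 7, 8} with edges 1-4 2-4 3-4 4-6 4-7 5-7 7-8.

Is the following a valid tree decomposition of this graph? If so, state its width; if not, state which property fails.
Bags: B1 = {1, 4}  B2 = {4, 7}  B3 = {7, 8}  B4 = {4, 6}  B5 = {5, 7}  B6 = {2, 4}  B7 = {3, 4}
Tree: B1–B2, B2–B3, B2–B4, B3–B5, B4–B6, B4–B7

Checking the three conditions: (i) the bags cover all of {1, 2, 3, 4, 5, 6, 7, 8}; (ii) for each edge, some bag contains both endpoints; (iii) the bags containing any fixed vertex form a subtree. All hold, so the decomposition is valid with width 2 − 1 = 1.

Yes; width 1.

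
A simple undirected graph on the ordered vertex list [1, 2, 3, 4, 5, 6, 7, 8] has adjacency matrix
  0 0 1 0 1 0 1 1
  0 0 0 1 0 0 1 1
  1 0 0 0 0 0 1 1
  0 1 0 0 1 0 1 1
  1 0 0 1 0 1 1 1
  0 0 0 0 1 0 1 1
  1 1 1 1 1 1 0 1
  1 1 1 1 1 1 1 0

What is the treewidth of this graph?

A width-3 tree decomposition is:
Bags: B1 = {5, 6, 7, 8}  B2 = {1, 5, 7, 8}  B3 = {4, 5, 7, 8}  B4 = {1, 3, 7, 8}  B5 = {2, 4, 7, 8}
Tree: B1–B2, B2–B3, B2–B4, B3–B5
Every bag has size at most 4, so the width is 4 − 1 = 3 and tw(G) ≤ 3. Conversely, {2, 4, 7, 8} is a clique of size 4, and the vertices of any clique must share a bag in every tree decomposition; so some bag has ≥ 4 vertices and tw(G) ≥ 3. Therefore the treewidth is 3.

3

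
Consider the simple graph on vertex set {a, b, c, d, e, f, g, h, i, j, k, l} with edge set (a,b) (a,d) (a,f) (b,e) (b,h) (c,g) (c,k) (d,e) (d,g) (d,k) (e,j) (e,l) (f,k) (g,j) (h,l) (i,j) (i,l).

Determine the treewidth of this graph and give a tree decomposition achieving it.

Treewidth 3.
One optimal decomposition is:
Bags: B1 = {b, h, i, l}  B2 = {b, e, i, l}  B3 = {b, e, i, j}  B4 = {a, b, e, j}  B5 = {a, d, e, j}  B6 = {a, d, g, j}  B7 = {a, d, f, g}  B8 = {d, f, g, k}  B9 = {c, f, g, k}
Tree: B1–B2, B2–B3, B3–B4, B4–B5, B5–B6, B6–B7, B7–B8, B8–B9

The largest bag has 4 vertices, giving width 3; this decomposition certifies tw(G) ≤ 3. For the lower bound: the 4 vertex sets {h,i,l}, {b}, {e}, {a,d,g,j} are disjoint, each induces a connected subgraph, and every pair is joined by at least one edge of G. Contracting each set to a single vertex therefore yields K_{4} as a minor, and since treewidth is minor-monotone, tw(G) ≥ tw(K_{4}) = 3. Hence tw(G) = 3 exactly.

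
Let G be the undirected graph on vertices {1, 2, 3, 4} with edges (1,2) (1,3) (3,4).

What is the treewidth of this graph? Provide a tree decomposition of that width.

Every bag has size at most 2, so the width is 2 − 1 = 1 and tw(G) ≤ 1. Since G has at least one edge (e.g. 1–3), it is not an edgeless graph, so tw(G) ≥ 1. Therefore the treewidth is 1.

Treewidth 1.
One such decomposition:
Bags: B1 = {1, 3}  B2 = {3, 4}  B3 = {1, 2}
Tree: B1–B2, B1–B3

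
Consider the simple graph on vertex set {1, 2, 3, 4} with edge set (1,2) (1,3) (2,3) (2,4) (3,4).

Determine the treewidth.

2

A width-2 tree decomposition is:
Bags: B1 = {2, 3, 4}  B2 = {1, 2, 3}
Tree: B1–B2
Each bag holds 3 vertices, so the decomposition has width 2, which upper-bounds the treewidth. Conversely, {1, 2, 3} is a clique of size 3, and the vertices of any clique must share a bag in every tree decomposition; so some bag has ≥ 3 vertices and tw(G) ≥ 2. Combining the bounds, tw(G) = 2.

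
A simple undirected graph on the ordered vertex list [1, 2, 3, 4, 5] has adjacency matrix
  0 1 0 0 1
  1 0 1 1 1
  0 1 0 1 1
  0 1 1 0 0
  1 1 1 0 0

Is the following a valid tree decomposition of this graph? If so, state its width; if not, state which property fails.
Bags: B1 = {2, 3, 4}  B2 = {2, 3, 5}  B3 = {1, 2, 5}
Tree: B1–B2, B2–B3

Vertex coverage: the bags together contain {1, 2, 3, 4, 5}, the full vertex set. Edge coverage: each edge of G has both endpoints in at least one bag. Running intersection: for every vertex, the bags containing it form a connected subtree. All three properties hold, so this is a valid tree decomposition of width max|bag| − 1 = 2, and hence tw(G) ≤ 2.

Yes; width 2.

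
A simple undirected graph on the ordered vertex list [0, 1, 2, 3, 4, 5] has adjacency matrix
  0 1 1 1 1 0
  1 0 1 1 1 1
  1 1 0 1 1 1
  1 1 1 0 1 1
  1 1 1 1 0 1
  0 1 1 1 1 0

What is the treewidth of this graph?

A width-4 tree decomposition is:
Bags: B1 = {1, 2, 3, 4, 5}  B2 = {0, 1, 2, 3, 4}
Tree: B1–B2
Every bag has size at most 5, so the width is 5 − 1 = 4 and tw(G) ≤ 4. Conversely, {0, 1, 2, 3, 4} is a clique of size 5, and the vertices of any clique must share a bag in every tree decomposition; so some bag has ≥ 5 vertices and tw(G) ≥ 4. Hence tw(G) = 4 exactly.

4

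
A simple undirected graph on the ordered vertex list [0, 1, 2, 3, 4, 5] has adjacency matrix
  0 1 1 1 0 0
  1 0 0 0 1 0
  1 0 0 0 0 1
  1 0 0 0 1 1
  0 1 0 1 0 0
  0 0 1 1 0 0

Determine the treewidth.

2

A width-2 tree decomposition is:
Bags: B1 = {0, 2, 5}  B2 = {0, 3, 5}  B3 = {0, 1, 3}  B4 = {1, 3, 4}
Tree: B1–B2, B2–B3, B3–B4
Every bag has size at most 3, so the width is 3 − 1 = 2 and tw(G) ≤ 2. For the lower bound, G contains the cycle 2–5–3–0–2, so G is not a forest; only forests have treewidth ≤ 1, hence tw(G) ≥ 2. Therefore the treewidth is 2.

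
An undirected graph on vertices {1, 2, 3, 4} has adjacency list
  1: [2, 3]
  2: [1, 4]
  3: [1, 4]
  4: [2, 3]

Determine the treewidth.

A width-2 tree decomposition is:
Bags: B1 = {1, 3, 4}  B2 = {1, 2, 4}
Tree: B1–B2
Each bag holds 3 vertices, so the decomposition has width 2, which upper-bounds the treewidth. For the lower bound, G contains the cycle 4–3–1–2–4, so G is not a forest; only forests have treewidth ≤ 1, hence tw(G) ≥ 2. Hence tw(G) = 2 exactly.

2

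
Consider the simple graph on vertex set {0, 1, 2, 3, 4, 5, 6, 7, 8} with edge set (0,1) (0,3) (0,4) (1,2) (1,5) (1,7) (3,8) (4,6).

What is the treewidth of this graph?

1

A width-1 tree decomposition is:
Bags: B1 = {0, 1}  B2 = {0, 4}  B3 = {0, 3}  B4 = {4, 6}  B5 = {1, 5}  B6 = {3, 8}  B7 = {1, 7}  B8 = {1, 2}
Tree: B1–B2, B1–B3, B2–B4, B1–B5, B3–B6, B5–B7, B5–B8
Each bag holds 2 vertices, so the decomposition has width 1, which upper-bounds the treewidth. Any graph with an edge has treewidth ≥ 1, and G has the edge 1–0. Hence tw(G) = 1 exactly.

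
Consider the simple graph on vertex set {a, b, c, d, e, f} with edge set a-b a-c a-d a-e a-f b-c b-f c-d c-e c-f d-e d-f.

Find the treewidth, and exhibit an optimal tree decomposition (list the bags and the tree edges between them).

Treewidth 3.
One such decomposition:
Bags: B1 = {a, b, c, f}  B2 = {a, c, d, f}  B3 = {a, c, d, e}
Tree: B1–B2, B2–B3

The largest bag has 4 vertices, giving width 3; this decomposition certifies tw(G) ≤ 3. For the lower bound, the 4 vertices {a, c, d, e} are pairwise adjacent, and any tree decomposition puts a clique entirely inside one bag — forcing width ≥ 3. The upper and lower bounds meet at 3, so that is the treewidth.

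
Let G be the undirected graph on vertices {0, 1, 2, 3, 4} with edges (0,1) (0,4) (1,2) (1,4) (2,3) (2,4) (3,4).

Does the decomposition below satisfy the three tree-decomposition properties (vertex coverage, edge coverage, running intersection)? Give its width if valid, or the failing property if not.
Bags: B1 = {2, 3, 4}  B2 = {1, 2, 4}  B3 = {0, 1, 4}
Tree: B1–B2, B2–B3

Yes; width 2.

Checking the three conditions: (i) the bags cover all of {0, 1, 2, 3, 4}; (ii) for each edge, some bag contains both endpoints; (iii) the bags containing any fixed vertex form a subtree. All hold, so the decomposition is valid with width 3 − 1 = 2.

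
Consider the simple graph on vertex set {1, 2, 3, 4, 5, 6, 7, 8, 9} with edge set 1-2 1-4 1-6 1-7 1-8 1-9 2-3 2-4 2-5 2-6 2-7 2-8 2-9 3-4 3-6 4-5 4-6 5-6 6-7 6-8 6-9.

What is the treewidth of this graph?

A width-3 tree decomposition is:
Bags: B1 = {1, 2, 4, 6}  B2 = {1, 2, 6, 8}  B3 = {1, 2, 6, 7}  B4 = {2, 4, 5, 6}  B5 = {2, 3, 4, 6}  B6 = {1, 2, 6, 9}
Tree: B1–B2, B1–B3, B1–B4, B1–B5, B3–B6
Every bag has size at most 4, so the width is 4 − 1 = 3 and tw(G) ≤ 3. On the other hand G contains the 4-clique {1, 2, 6, 8}. A clique must lie in a single bag of any decomposition, so no decomposition can have width below 3. Combining the bounds, tw(G) = 3.

3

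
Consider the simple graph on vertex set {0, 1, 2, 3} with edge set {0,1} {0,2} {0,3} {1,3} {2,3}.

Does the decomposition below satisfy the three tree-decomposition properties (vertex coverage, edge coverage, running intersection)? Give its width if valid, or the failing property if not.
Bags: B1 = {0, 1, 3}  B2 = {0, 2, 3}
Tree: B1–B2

Vertex coverage: the bags together contain {0, 1, 2, 3}, the full vertex set. Edge coverage: each edge of G has both endpoints in at least one bag. Running intersection: for every vertex, the bags containing it form a connected subtree. All three properties hold, so this is a valid tree decomposition of width max|bag| − 1 = 2, and hence tw(G) ≤ 2.

Yes; width 2.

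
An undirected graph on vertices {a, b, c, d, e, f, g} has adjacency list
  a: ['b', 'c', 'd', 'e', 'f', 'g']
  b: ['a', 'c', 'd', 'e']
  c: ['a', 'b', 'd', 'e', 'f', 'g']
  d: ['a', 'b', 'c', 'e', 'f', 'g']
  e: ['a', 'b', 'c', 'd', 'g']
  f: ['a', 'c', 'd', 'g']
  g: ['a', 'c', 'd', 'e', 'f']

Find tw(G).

4

A width-4 tree decomposition is:
Bags: B1 = {a, b, c, d, e}  B2 = {a, c, d, e, g}  B3 = {a, c, d, f, g}
Tree: B1–B2, B2–B3
The largest bag has 5 vertices, giving width 4; this decomposition certifies tw(G) ≤ 4. On the other hand G contains the 5-clique {a, c, d, e, g}. A clique must lie in a single bag of any decomposition, so no decomposition can have width below 4. Hence tw(G) = 4 exactly.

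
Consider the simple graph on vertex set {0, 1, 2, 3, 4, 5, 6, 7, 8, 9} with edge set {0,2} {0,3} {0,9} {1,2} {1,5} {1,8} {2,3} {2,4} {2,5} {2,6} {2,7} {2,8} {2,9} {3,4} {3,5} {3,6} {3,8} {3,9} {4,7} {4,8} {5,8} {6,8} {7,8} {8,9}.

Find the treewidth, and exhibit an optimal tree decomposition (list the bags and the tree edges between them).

Treewidth 3.
One optimal decomposition is:
Bags: B1 = {0, 2, 3, 9}  B2 = {2, 3, 8, 9}  B3 = {2, 3, 4, 8}  B4 = {2, 3, 6, 8}  B5 = {2, 3, 5, 8}  B6 = {2, 4, 7, 8}  B7 = {1, 2, 5, 8}
Tree: B1–B2, B2–B3, B2–B4, B3–B5, B3–B6, B5–B7

The largest bag has 4 vertices, giving width 3; this decomposition certifies tw(G) ≤ 3. Conversely, {0, 2, 3, 9} is a clique of size 4, and the vertices of any clique must share a bag in every tree decomposition; so some bag has ≥ 4 vertices and tw(G) ≥ 3. Combining the bounds, tw(G) = 3.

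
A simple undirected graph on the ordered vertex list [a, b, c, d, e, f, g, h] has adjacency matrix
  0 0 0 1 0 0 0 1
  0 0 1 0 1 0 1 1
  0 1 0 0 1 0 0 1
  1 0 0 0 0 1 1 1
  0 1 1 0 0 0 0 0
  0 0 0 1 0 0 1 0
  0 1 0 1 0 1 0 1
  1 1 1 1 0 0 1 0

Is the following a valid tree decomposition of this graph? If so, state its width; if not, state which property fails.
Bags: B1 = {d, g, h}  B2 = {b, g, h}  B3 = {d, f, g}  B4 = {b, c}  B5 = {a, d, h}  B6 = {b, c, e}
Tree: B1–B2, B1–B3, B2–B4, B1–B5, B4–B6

A tree decomposition must satisfy three properties: every vertex lies in some bag; for every edge, both endpoints lie together in some bag; and for every vertex, the bags containing it form a connected subtree. Here edge (h,c) lies in no bag, so the decomposition is invalid.

No — edge (h,c) lies in no bag.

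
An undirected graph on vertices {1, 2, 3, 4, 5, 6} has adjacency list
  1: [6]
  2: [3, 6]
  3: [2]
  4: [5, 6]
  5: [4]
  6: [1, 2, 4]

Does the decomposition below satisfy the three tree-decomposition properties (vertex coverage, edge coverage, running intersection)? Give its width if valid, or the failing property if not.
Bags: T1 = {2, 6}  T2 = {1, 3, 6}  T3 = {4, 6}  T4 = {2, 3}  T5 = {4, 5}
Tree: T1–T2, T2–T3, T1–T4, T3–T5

A tree decomposition must satisfy three properties: every vertex lies in some bag; for every edge, both endpoints lie together in some bag; and for every vertex, the bags containing it form a connected subtree. Here bags containing vertex 3 are not connected in the tree, so the decomposition is invalid.

No — bags containing vertex 3 are not connected in the tree.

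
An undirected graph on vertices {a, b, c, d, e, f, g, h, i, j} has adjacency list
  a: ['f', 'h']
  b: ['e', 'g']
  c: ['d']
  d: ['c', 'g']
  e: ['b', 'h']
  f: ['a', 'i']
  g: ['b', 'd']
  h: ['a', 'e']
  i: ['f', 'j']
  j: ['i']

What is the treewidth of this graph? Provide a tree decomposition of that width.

Each bag holds 2 vertices, so the decomposition has width 1, which upper-bounds the treewidth. Any graph with an edge has treewidth ≥ 1, and G has the edge j–i. The upper and lower bounds meet at 1, so that is the treewidth.

Treewidth 1.
One optimal decomposition is:
Bags: B1 = {i, j}  B2 = {f, i}  B3 = {a, f}  B4 = {a, h}  B5 = {e, h}  B6 = {b, e}  B7 = {b, g}  B8 = {d, g}  B9 = {c, d}
Tree: B1–B2, B2–B3, B3–B4, B4–B5, B5–B6, B6–B7, B7–B8, B8–B9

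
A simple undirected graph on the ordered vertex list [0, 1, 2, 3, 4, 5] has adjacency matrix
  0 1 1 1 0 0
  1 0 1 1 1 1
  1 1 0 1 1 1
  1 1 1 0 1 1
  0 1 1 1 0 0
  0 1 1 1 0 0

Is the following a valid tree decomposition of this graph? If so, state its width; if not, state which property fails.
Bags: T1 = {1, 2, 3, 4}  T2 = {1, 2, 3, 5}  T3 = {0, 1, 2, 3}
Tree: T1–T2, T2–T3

Vertex coverage: the bags together contain {0, 1, 2, 3, 4, 5}, the full vertex set. Edge coverage: each edge of G has both endpoints in at least one bag. Running intersection: for every vertex, the bags containing it form a connected subtree. All three properties hold, so this is a valid tree decomposition of width max|bag| − 1 = 3, and hence tw(G) ≤ 3.

Yes; width 3.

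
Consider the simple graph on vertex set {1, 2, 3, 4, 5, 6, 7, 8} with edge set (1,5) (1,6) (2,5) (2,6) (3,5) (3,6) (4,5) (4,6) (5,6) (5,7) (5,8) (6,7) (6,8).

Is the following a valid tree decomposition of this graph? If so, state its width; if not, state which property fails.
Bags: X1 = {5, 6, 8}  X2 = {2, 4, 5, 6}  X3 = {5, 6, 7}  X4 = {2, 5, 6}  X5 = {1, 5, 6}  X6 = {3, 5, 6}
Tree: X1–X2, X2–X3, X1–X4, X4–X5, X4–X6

No — bags containing vertex 2 are not connected in the tree.

A tree decomposition must satisfy three properties: every vertex lies in some bag; for every edge, both endpoints lie together in some bag; and for every vertex, the bags containing it form a connected subtree. Here bags containing vertex 2 are not connected in the tree, so the decomposition is invalid.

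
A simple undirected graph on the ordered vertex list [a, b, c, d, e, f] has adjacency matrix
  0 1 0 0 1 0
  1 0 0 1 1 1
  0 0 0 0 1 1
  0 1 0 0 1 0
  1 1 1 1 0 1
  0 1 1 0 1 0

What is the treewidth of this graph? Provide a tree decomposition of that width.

Treewidth 2.
One such decomposition:
Bags: B1 = {b, e, f}  B2 = {a, b, e}  B3 = {b, d, e}  B4 = {c, e, f}
Tree: B1–B2, B2–B3, B1–B4

Every bag has size at most 3, so the width is 3 − 1 = 2 and tw(G) ≤ 2. On the other hand G contains the 3-clique {c, e, f}. A clique must lie in a single bag of any decomposition, so no decomposition can have width below 2. Combining the bounds, tw(G) = 2.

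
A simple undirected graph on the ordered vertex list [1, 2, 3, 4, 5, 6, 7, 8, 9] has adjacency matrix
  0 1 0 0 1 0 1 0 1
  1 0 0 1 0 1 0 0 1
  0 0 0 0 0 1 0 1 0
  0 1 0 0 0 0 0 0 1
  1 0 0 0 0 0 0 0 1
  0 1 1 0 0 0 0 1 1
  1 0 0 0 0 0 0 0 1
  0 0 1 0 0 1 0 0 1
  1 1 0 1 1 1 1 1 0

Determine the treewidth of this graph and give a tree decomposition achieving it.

Treewidth 2.
One optimal decomposition is:
Bags: B1 = {1, 2, 9}  B2 = {2, 6, 9}  B3 = {6, 8, 9}  B4 = {1, 7, 9}  B5 = {3, 6, 8}  B6 = {1, 5, 9}  B7 = {2, 4, 9}
Tree: B1–B2, B2–B3, B1–B4, B3–B5, B4–B6, B1–B7

Every bag has size at most 3, so the width is 3 − 1 = 2 and tw(G) ≤ 2. On the other hand G contains the 3-clique {6, 8, 9}. A clique must lie in a single bag of any decomposition, so no decomposition can have width below 2. Combining the bounds, tw(G) = 2.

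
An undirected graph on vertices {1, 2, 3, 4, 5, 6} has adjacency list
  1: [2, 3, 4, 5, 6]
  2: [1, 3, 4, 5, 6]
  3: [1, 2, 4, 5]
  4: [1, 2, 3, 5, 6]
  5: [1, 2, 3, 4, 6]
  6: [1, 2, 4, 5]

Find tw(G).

A width-4 tree decomposition is:
Bags: B1 = {1, 2, 3, 4, 5}  B2 = {1, 2, 4, 5, 6}
Tree: B1–B2
Each bag holds 5 vertices, so the decomposition has width 4, which upper-bounds the treewidth. For the lower bound, the 5 vertices {1, 2, 3, 4, 5} are pairwise adjacent, and any tree decomposition puts a clique entirely inside one bag — forcing width ≥ 4. Hence tw(G) = 4 exactly.

4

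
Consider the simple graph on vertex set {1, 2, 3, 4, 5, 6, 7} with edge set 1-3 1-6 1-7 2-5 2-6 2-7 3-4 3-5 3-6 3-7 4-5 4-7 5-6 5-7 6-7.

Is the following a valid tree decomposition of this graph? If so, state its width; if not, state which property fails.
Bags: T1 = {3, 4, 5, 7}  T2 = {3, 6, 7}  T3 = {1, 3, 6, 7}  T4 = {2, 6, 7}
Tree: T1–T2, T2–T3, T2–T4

A tree decomposition must satisfy three properties: every vertex lies in some bag; for every edge, both endpoints lie together in some bag; and for every vertex, the bags containing it form a connected subtree. Here edge (5,6) lies in no bag, so the decomposition is invalid.

No — edge (5,6) lies in no bag.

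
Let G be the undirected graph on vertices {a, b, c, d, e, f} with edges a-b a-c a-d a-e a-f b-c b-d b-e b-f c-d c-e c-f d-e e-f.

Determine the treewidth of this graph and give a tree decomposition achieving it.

Every bag has size at most 5, so the width is 5 − 1 = 4 and tw(G) ≤ 4. Conversely, {a, b, c, d, e} is a clique of size 5, and the vertices of any clique must share a bag in every tree decomposition; so some bag has ≥ 5 vertices and tw(G) ≥ 4. The upper and lower bounds meet at 4, so that is the treewidth.

Treewidth 4.
Bags: B1 = {a, b, c, d, e}  B2 = {a, b, c, e, f}
Tree: B1–B2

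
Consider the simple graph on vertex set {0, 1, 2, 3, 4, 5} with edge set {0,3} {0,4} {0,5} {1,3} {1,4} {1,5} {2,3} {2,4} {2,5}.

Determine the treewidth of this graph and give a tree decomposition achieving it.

Each bag holds 4 vertices, so the decomposition has width 3, which upper-bounds the treewidth. For the lower bound: the 4 vertex sets {0,5}, {1,4}, {2}, {3} are disjoint, each induces a connected subgraph, and every pair is joined by at least one edge of G. Contracting each set to a single vertex therefore yields K_{4} as a minor, and since treewidth is minor-monotone, tw(G) ≥ tw(K_{4}) = 3. Therefore the treewidth is 3.

Treewidth 3.
One optimal decomposition is:
Bags: B1 = {0, 1, 2, 5}  B2 = {0, 1, 2, 4}  B3 = {0, 1, 2, 3}
Tree: B1–B2, B2–B3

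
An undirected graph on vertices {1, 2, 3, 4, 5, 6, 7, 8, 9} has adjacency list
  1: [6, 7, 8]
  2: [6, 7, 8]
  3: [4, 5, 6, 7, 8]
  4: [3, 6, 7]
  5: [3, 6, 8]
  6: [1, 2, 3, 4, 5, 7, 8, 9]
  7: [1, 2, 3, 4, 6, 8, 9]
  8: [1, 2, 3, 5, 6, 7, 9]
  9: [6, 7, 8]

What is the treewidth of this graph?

3

A width-3 tree decomposition is:
Bags: B1 = {6, 7, 8, 9}  B2 = {3, 6, 7, 8}  B3 = {3, 5, 6, 8}  B4 = {3, 4, 6, 7}  B5 = {1, 6, 7, 8}  B6 = {2, 6, 7, 8}
Tree: B1–B2, B2–B3, B2–B4, B2–B5, B5–B6
Each bag holds 4 vertices, so the decomposition has width 3, which upper-bounds the treewidth. On the other hand G contains the 4-clique {3, 5, 6, 8}. A clique must lie in a single bag of any decomposition, so no decomposition can have width below 3. The upper and lower bounds meet at 3, so that is the treewidth.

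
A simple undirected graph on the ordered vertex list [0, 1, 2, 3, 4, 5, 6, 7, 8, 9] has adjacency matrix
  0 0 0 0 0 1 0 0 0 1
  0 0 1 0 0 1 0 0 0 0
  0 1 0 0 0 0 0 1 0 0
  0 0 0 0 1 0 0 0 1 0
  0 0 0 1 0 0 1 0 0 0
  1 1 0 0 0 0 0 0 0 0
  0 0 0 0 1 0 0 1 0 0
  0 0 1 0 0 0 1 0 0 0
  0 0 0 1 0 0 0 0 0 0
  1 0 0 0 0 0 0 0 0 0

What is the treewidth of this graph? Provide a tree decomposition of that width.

Treewidth 1.
One such decomposition:
Bags: B1 = {0, 9}  B2 = {0, 5}  B3 = {1, 5}  B4 = {1, 2}  B5 = {2, 7}  B6 = {6, 7}  B7 = {4, 6}  B8 = {3, 4}  B9 = {3, 8}
Tree: B1–B2, B2–B3, B3–B4, B4–B5, B5–B6, B6–B7, B7–B8, B8–B9

The largest bag has 2 vertices, giving width 1; this decomposition certifies tw(G) ≤ 1. G has an edge, so its treewidth is at least 1. Hence tw(G) = 1 exactly.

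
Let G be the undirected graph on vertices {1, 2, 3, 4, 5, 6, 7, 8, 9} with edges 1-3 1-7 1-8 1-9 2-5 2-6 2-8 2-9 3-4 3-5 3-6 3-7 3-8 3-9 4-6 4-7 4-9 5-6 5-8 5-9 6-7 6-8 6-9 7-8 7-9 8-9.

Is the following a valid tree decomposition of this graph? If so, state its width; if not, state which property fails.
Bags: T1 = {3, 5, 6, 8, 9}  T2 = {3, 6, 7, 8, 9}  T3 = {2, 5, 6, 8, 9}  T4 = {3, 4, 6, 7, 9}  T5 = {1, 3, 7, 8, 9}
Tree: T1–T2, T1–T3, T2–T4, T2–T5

Yes; width 4.

Checking the three conditions: (i) the bags cover all of {1, 2, 3, 4, 5, 6, 7, 8, 9}; (ii) for each edge, some bag contains both endpoints; (iii) the bags containing any fixed vertex form a subtree. All hold, so the decomposition is valid with width 5 − 1 = 4.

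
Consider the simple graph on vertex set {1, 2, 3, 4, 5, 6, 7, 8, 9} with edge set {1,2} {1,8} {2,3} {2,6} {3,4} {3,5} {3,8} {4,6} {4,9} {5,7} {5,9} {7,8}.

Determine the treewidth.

A width-3 tree decomposition is:
Bags: B1 = {5, 7, 8, 9}  B2 = {3, 5, 8, 9}  B3 = {3, 4, 8, 9}  B4 = {1, 3, 4, 8}  B5 = {1, 2, 3, 4}  B6 = {1, 2, 4, 6}
Tree: B1–B2, B2–B3, B3–B4, B4–B5, B5–B6
Every bag has size at most 4, so the width is 4 − 1 = 3 and tw(G) ≤ 3. For the lower bound: the 4 vertex sets {5,7,9}, {8}, {3}, {1,2,4,6} are disjoint, each induces a connected subgraph, and every pair is joined by at least one edge of G. Contracting each set to a single vertex therefore yields K_{4} as a minor, and since treewidth is minor-monotone, tw(G) ≥ tw(K_{4}) = 3. The upper and lower bounds meet at 3, so that is the treewidth.

3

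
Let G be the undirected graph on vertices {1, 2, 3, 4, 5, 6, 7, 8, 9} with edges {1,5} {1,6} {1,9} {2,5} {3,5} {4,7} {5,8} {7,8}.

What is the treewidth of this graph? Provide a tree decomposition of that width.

Treewidth 1.
One optimal decomposition is:
Bags: B1 = {5, 8}  B2 = {1, 5}  B3 = {1, 9}  B4 = {7, 8}  B5 = {3, 5}  B6 = {4, 7}  B7 = {1, 6}  B8 = {2, 5}
Tree: B1–B2, B2–B3, B1–B4, B2–B5, B4–B6, B3–B7, B1–B8

Each bag holds 2 vertices, so the decomposition has width 1, which upper-bounds the treewidth. G has an edge, so its treewidth is at least 1. The upper and lower bounds meet at 1, so that is the treewidth.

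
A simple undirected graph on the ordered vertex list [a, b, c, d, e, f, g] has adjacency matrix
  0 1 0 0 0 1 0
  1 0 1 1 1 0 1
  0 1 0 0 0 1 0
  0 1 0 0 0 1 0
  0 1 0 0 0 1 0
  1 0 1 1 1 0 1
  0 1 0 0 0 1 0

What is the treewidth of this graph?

2

A width-2 tree decomposition is:
Bags: B1 = {a, b, f}  B2 = {b, c, f}  B3 = {b, f, g}  B4 = {b, e, f}  B5 = {b, d, f}
Tree: B1–B2, B2–B3, B3–B4, B4–B5
Each bag holds 3 vertices, so the decomposition has width 2, which upper-bounds the treewidth. For the lower bound, G contains the cycle f–a–b–c–f, so G is not a forest; only forests have treewidth ≤ 1, hence tw(G) ≥ 2. The upper and lower bounds meet at 2, so that is the treewidth.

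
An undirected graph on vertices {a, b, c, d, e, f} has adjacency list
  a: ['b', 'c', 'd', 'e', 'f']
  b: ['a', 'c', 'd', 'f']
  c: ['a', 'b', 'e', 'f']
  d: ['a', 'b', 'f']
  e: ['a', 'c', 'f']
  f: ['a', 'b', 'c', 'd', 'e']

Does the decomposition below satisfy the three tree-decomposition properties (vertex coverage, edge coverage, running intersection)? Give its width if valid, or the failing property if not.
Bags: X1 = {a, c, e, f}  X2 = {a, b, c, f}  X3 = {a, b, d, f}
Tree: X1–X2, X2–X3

Yes; width 3.

Checking the three conditions: (i) the bags cover all of {a, b, c, d, e, f}; (ii) for each edge, some bag contains both endpoints; (iii) the bags containing any fixed vertex form a subtree. All hold, so the decomposition is valid with width 4 − 1 = 3.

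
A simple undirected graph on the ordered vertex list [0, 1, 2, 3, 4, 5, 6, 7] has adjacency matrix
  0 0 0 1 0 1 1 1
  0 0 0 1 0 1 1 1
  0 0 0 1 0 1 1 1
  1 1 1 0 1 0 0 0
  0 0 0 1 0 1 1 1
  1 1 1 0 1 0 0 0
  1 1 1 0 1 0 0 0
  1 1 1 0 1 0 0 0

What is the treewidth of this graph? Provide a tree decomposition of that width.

Treewidth 4.
Bags: B1 = {0, 1, 2, 4, 6}  B2 = {0, 1, 2, 4, 5}  B3 = {0, 1, 2, 4, 7}  B4 = {0, 1, 2, 3, 4}
Tree: B1–B2, B2–B3, B3–B4

Every bag has size at most 5, so the width is 5 − 1 = 4 and tw(G) ≤ 4. For the lower bound: the 5 vertex sets {0,6}, {2,5}, {4,7}, {1}, {3} are disjoint, each induces a connected subgraph, and every pair is joined by at least one edge of G. Contracting each set to a single vertex therefore yields K_{5} as a minor, and since treewidth is minor-monotone, tw(G) ≥ tw(K_{5}) = 4. Combining the bounds, tw(G) = 4.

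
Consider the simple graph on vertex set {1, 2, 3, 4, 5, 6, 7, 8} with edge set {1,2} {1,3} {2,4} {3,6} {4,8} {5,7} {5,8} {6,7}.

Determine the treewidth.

A width-2 tree decomposition is:
Bags: B1 = {1, 2, 3}  B2 = {2, 3, 4}  B3 = {3, 4, 8}  B4 = {3, 5, 8}  B5 = {3, 5, 7}  B6 = {3, 6, 7}
Tree: B1–B2, B2–B3, B3–B4, B4–B5, B5–B6
Every bag has size at most 3, so the width is 3 − 1 = 2 and tw(G) ≤ 2. Since 3–1–2–4–8–5–7–6–3 is a cycle in G, G is not acyclic. Forests are exactly the graphs of treewidth ≤ 1, so tw(G) ≥ 2. Combining the bounds, tw(G) = 2.

2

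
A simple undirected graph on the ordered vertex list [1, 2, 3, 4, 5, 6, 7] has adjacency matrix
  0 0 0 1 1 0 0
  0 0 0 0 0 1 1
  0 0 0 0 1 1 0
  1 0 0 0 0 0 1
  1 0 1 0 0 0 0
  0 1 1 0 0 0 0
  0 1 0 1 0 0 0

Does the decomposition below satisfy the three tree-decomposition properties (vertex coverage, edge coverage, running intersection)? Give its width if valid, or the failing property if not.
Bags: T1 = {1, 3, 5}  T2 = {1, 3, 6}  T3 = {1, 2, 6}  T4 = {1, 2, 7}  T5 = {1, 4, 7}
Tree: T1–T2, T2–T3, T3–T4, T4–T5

Yes; width 2.

Vertex coverage: the bags together contain {1, 2, 3, 4, 5, 6, 7}, the full vertex set. Edge coverage: each edge of G has both endpoints in at least one bag. Running intersection: for every vertex, the bags containing it form a connected subtree. All three properties hold, so this is a valid tree decomposition of width max|bag| − 1 = 2, and hence tw(G) ≤ 2.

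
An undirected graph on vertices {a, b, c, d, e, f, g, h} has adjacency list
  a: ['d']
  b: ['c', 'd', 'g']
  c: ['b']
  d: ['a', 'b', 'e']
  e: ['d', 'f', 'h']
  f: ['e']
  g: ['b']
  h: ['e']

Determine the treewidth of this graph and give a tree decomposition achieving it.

Treewidth 1.
One optimal decomposition is:
Bags: B1 = {d, e}  B2 = {b, d}  B3 = {e, f}  B4 = {e, h}  B5 = {b, c}  B6 = {a, d}  B7 = {b, g}
Tree: B1–B2, B1–B3, B3–B4, B2–B5, B2–B6, B2–B7

Each bag holds 2 vertices, so the decomposition has width 1, which upper-bounds the treewidth. Since G has at least one edge (e.g. e–d), it is not an edgeless graph, so tw(G) ≥ 1. Combining the bounds, tw(G) = 1.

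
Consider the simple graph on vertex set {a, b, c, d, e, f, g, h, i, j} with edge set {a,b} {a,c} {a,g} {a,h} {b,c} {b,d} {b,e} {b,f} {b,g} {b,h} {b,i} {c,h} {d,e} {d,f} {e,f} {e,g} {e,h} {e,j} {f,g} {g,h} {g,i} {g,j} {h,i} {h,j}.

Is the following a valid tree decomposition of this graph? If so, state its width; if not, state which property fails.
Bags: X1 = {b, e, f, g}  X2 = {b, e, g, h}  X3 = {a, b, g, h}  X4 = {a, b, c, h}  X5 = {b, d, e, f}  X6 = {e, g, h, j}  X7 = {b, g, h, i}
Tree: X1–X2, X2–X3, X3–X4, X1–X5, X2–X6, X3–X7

Yes; width 3.

Vertex coverage: the bags together contain {a, b, c, d, e, f, g, h, i, j}, the full vertex set. Edge coverage: each edge of G has both endpoints in at least one bag. Running intersection: for every vertex, the bags containing it form a connected subtree. All three properties hold, so this is a valid tree decomposition of width max|bag| − 1 = 3, and hence tw(G) ≤ 3.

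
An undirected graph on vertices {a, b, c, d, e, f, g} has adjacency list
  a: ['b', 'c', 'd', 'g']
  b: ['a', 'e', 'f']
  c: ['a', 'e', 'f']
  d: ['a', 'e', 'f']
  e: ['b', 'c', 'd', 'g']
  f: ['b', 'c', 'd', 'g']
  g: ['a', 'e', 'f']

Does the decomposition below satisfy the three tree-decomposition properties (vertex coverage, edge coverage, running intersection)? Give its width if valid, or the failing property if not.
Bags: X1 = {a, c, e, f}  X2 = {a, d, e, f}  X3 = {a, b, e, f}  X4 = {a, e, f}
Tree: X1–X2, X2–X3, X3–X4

A tree decomposition must satisfy three properties: every vertex lies in some bag; for every edge, both endpoints lie together in some bag; and for every vertex, the bags containing it form a connected subtree. Here vertex g appears in no bag, so the decomposition is invalid.

No — vertex g appears in no bag.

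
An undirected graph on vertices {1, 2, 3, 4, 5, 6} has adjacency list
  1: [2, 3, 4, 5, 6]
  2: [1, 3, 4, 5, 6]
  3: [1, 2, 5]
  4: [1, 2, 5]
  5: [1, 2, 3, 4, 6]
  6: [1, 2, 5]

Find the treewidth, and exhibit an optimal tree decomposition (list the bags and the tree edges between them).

The largest bag has 4 vertices, giving width 3; this decomposition certifies tw(G) ≤ 3. For the lower bound, the 4 vertices {1, 2, 3, 5} are pairwise adjacent, and any tree decomposition puts a clique entirely inside one bag — forcing width ≥ 3. Combining the bounds, tw(G) = 3.

Treewidth 3.
One optimal decomposition is:
Bags: B1 = {1, 2, 4, 5}  B2 = {1, 2, 3, 5}  B3 = {1, 2, 5, 6}
Tree: B1–B2, B1–B3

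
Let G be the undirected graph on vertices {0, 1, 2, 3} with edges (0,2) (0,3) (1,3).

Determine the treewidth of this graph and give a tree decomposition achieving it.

Each bag holds 2 vertices, so the decomposition has width 1, which upper-bounds the treewidth. Since G has at least one edge (e.g. 2–0), it is not an edgeless graph, so tw(G) ≥ 1. The upper and lower bounds meet at 1, so that is the treewidth.

Treewidth 1.
Bags: B1 = {0, 2}  B2 = {0, 3}  B3 = {1, 3}
Tree: B1–B2, B2–B3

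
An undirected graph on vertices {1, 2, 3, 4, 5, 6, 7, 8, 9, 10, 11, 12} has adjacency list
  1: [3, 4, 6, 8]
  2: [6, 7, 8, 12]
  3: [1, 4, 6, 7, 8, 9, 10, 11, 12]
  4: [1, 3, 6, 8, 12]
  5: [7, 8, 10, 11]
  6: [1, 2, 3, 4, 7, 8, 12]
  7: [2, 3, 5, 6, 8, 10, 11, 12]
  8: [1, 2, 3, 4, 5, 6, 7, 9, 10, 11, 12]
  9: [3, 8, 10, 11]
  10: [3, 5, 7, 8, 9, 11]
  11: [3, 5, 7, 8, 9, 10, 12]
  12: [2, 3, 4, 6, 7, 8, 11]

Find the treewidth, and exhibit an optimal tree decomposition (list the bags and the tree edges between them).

Treewidth 4.
One such decomposition:
Bags: B1 = {3, 6, 7, 8, 12}  B2 = {2, 6, 7, 8, 12}  B3 = {3, 7, 8, 11, 12}  B4 = {3, 7, 8, 10, 11}  B5 = {3, 4, 6, 8, 12}  B6 = {5, 7, 8, 10, 11}  B7 = {3, 8, 9, 10, 11}  B8 = {1, 3, 4, 6, 8}
Tree: B1–B2, B1–B3, B3–B4, B1–B5, B4–B6, B4–B7, B5–B8

The largest bag has 5 vertices, giving width 4; this decomposition certifies tw(G) ≤ 4. Conversely, {2, 6, 7, 8, 12} is a clique of size 5, and the vertices of any clique must share a bag in every tree decomposition; so some bag has ≥ 5 vertices and tw(G) ≥ 4. Therefore the treewidth is 4.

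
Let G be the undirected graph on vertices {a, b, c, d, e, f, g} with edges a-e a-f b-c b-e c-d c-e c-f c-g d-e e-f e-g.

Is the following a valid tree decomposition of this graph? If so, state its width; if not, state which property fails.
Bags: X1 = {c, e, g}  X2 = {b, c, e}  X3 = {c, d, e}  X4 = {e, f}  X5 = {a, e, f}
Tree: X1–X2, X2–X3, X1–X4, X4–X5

No — edge (c,f) lies in no bag.

A tree decomposition must satisfy three properties: every vertex lies in some bag; for every edge, both endpoints lie together in some bag; and for every vertex, the bags containing it form a connected subtree. Here edge (c,f) lies in no bag, so the decomposition is invalid.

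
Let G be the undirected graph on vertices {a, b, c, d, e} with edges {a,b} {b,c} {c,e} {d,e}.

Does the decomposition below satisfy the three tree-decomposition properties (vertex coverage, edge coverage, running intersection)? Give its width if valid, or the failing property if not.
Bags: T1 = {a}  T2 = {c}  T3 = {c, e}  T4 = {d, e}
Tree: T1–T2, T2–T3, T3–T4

A tree decomposition must satisfy three properties: every vertex lies in some bag; for every edge, both endpoints lie together in some bag; and for every vertex, the bags containing it form a connected subtree. Here vertex b appears in no bag, so the decomposition is invalid.

No — vertex b appears in no bag.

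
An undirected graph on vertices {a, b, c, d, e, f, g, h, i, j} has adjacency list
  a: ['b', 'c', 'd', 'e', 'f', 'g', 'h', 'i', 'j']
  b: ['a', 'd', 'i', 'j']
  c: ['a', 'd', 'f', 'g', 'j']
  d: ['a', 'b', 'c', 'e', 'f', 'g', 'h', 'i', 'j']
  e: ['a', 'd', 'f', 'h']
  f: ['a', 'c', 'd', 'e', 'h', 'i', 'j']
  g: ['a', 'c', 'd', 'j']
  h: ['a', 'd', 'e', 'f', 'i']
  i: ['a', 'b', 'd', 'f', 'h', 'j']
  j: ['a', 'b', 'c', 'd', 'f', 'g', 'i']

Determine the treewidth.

A width-4 tree decomposition is:
Bags: B1 = {a, c, d, f, j}  B2 = {a, d, f, i, j}  B3 = {a, d, f, h, i}  B4 = {a, b, d, i, j}  B5 = {a, d, e, f, h}  B6 = {a, c, d, g, j}
Tree: B1–B2, B2–B3, B2–B4, B3–B5, B1–B6
Every bag has size at most 5, so the width is 5 − 1 = 4 and tw(G) ≤ 4. Conversely, {a, c, d, g, j} is a clique of size 5, and the vertices of any clique must share a bag in every tree decomposition; so some bag has ≥ 5 vertices and tw(G) ≥ 4. Combining the bounds, tw(G) = 4.

4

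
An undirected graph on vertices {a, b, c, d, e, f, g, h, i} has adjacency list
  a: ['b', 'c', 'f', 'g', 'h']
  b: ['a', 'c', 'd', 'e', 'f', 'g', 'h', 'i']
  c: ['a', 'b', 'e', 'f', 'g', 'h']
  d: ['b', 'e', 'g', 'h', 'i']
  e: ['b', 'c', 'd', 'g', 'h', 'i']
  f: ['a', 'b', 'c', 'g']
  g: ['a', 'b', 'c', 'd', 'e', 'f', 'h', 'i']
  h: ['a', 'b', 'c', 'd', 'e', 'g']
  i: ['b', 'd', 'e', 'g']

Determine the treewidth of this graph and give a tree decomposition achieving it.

Every bag has size at most 5, so the width is 5 − 1 = 4 and tw(G) ≤ 4. On the other hand G contains the 5-clique {b, d, e, g, h}. A clique must lie in a single bag of any decomposition, so no decomposition can have width below 4. Therefore the treewidth is 4.

Treewidth 4.
One optimal decomposition is:
Bags: B1 = {a, b, c, g, h}  B2 = {b, c, e, g, h}  B3 = {b, d, e, g, h}  B4 = {b, d, e, g, i}  B5 = {a, b, c, f, g}
Tree: B1–B2, B2–B3, B3–B4, B1–B5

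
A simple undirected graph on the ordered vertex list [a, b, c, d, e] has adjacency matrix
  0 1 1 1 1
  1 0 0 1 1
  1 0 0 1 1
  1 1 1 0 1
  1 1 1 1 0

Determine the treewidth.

3

A width-3 tree decomposition is:
Bags: B1 = {a, c, d, e}  B2 = {a, b, d, e}
Tree: B1–B2
Each bag holds 4 vertices, so the decomposition has width 3, which upper-bounds the treewidth. Conversely, {a, c, d, e} is a clique of size 4, and the vertices of any clique must share a bag in every tree decomposition; so some bag has ≥ 4 vertices and tw(G) ≥ 3. Hence tw(G) = 3 exactly.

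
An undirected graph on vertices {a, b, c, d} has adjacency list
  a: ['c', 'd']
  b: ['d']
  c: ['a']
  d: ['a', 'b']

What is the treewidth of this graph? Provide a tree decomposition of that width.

Treewidth 1.
One optimal decomposition is:
Bags: B1 = {b, d}  B2 = {a, d}  B3 = {a, c}
Tree: B1–B2, B2–B3

Each bag holds 2 vertices, so the decomposition has width 1, which upper-bounds the treewidth. Since G has at least one edge (e.g. b–d), it is not an edgeless graph, so tw(G) ≥ 1. Combining the bounds, tw(G) = 1.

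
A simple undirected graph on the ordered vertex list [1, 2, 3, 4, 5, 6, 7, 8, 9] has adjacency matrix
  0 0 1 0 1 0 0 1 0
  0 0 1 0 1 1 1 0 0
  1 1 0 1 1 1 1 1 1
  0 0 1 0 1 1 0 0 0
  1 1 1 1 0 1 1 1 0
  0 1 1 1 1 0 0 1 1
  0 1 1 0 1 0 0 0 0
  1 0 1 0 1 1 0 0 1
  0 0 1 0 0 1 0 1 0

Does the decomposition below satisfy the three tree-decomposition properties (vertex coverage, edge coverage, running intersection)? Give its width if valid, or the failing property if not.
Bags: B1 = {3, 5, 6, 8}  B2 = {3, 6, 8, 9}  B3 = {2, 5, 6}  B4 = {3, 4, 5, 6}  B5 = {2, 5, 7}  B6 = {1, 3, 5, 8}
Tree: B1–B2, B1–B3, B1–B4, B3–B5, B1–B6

No — edge (3,2) lies in no bag.

A tree decomposition must satisfy three properties: every vertex lies in some bag; for every edge, both endpoints lie together in some bag; and for every vertex, the bags containing it form a connected subtree. Here edge (3,2) lies in no bag, so the decomposition is invalid.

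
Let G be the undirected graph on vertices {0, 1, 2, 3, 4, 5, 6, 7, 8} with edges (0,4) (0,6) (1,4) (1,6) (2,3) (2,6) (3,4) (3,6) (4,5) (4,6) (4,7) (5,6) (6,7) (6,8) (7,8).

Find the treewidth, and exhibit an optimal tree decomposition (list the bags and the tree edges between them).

Every bag has size at most 3, so the width is 3 − 1 = 2 and tw(G) ≤ 2. Conversely, {6, 7, 8} is a clique of size 3, and the vertices of any clique must share a bag in every tree decomposition; so some bag has ≥ 3 vertices and tw(G) ≥ 2. The upper and lower bounds meet at 2, so that is the treewidth.

Treewidth 2.
Bags: B1 = {1, 4, 6}  B2 = {4, 6, 7}  B3 = {3, 4, 6}  B4 = {0, 4, 6}  B5 = {4, 5, 6}  B6 = {2, 3, 6}  B7 = {6, 7, 8}
Tree: B1–B2, B1–B3, B2–B4, B4–B5, B3–B6, B2–B7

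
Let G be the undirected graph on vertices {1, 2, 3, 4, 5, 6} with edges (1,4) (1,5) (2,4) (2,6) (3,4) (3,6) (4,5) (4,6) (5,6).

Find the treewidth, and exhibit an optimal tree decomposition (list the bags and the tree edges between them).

The largest bag has 3 vertices, giving width 2; this decomposition certifies tw(G) ≤ 2. On the other hand G contains the 3-clique {1, 4, 5}. A clique must lie in a single bag of any decomposition, so no decomposition can have width below 2. Hence tw(G) = 2 exactly.

Treewidth 2.
Bags: B1 = {1, 4, 5}  B2 = {4, 5, 6}  B3 = {3, 4, 6}  B4 = {2, 4, 6}
Tree: B1–B2, B2–B3, B3–B4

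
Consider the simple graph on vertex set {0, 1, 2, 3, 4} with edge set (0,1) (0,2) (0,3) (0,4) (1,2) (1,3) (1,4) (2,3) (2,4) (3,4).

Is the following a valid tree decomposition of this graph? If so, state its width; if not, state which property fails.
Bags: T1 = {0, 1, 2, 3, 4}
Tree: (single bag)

Yes; width 4.

Every vertex of G appears in some bag (union = {0, 1, 2, 3, 4}); every edge is covered by a bag; and for each vertex v the set of bags containing v is connected in the bag tree. The decomposition is therefore valid. The largest bag has 5 vertices, so the width is 4.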